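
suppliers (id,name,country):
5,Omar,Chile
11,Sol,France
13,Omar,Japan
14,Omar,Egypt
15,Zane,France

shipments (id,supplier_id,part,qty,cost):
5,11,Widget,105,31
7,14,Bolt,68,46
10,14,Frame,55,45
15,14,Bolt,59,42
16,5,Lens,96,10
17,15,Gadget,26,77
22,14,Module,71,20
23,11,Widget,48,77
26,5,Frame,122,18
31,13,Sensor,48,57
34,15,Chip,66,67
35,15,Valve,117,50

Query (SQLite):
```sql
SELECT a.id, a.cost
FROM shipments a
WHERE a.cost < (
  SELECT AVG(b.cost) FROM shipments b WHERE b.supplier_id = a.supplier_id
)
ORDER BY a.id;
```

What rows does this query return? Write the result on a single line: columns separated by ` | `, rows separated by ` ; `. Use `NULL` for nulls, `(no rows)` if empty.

5 | 31 ; 16 | 10 ; 22 | 20 ; 35 | 50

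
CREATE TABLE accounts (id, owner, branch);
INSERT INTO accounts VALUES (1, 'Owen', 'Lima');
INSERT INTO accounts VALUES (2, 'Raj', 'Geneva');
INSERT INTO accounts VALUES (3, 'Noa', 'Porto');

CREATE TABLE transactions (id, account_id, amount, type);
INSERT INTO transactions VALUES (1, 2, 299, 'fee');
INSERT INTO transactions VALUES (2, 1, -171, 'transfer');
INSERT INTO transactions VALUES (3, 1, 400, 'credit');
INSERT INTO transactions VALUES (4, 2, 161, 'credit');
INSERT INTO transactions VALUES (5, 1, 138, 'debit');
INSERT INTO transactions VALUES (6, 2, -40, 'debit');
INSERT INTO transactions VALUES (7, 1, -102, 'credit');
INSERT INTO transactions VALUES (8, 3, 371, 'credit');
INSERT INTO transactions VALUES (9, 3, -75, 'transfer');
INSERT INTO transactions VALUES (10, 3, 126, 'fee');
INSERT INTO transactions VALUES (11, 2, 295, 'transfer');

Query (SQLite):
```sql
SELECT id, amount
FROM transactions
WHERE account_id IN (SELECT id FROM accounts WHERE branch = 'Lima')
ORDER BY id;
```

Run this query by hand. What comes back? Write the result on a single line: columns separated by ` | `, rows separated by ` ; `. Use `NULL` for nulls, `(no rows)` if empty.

Inner query: accounts.id where branch = 'Lima'.
Outer: keep transactions rows whose account_id is in that set.
Inner query → {1}

2 | -171 ; 3 | 400 ; 5 | 138 ; 7 | -102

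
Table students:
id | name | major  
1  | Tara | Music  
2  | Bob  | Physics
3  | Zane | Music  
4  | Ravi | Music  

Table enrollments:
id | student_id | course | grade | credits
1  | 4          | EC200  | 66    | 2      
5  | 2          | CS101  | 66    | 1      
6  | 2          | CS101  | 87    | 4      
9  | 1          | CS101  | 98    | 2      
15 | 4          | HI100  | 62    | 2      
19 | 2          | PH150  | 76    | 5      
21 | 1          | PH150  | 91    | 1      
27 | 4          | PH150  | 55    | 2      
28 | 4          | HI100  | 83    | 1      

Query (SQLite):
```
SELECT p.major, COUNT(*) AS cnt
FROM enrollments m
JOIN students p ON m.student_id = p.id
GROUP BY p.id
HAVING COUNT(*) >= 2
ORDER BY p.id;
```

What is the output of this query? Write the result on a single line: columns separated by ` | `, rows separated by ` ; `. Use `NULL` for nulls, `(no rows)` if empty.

Music | 2 ; Physics | 3 ; Music | 4

Join each enrollments row to its students via student_id.
Group joined rows by students.id; compute COUNT(*) per group.
HAVING: keep groups with count ≥ 2.
  1: ids {9, 21} → COUNT(*)=2
  2: ids {5, 6, 19} → COUNT(*)=3
  4: ids {1, 15, 27, 28} → COUNT(*)=4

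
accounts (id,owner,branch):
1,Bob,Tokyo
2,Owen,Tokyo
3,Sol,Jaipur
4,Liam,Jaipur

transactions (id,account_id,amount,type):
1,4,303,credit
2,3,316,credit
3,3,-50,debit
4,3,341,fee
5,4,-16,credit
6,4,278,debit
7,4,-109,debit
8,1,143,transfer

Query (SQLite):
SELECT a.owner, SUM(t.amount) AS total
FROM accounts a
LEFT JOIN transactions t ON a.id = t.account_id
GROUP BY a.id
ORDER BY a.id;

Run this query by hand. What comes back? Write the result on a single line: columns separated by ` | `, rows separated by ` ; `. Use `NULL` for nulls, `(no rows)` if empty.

Bob | 143 ; Owen | NULL ; Sol | 607 ; Liam | 456

LEFT JOIN keeps every accounts row; unmatched ones get NULL for transactions columns.
Group by accounts.id and compute SUM(t.amount). SUM over an all-NULL group is NULL.
  1: ids {8} → SUM(t.amount)=143
  2: ids {—} → SUM(t.amount)=NULL
  3: ids {2, 3, 4} → SUM(t.amount)=607
  4: ids {1, 5, 6, 7} → SUM(t.amount)=456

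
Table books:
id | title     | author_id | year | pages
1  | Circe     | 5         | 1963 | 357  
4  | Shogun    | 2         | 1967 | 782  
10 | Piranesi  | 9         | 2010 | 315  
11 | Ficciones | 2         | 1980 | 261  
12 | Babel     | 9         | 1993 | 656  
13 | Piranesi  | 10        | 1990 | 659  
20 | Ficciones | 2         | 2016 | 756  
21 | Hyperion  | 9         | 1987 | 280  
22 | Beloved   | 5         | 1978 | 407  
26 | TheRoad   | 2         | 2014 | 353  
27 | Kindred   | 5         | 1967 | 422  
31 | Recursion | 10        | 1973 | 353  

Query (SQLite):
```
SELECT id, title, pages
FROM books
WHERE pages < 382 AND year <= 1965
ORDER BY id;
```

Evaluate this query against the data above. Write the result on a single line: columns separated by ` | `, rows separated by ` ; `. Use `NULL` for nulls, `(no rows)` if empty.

pages < 382: ids {1, 10, 11, 21, 26, 31}
year <= 1965: ids {1}
Combine with AND.

1 | Circe | 357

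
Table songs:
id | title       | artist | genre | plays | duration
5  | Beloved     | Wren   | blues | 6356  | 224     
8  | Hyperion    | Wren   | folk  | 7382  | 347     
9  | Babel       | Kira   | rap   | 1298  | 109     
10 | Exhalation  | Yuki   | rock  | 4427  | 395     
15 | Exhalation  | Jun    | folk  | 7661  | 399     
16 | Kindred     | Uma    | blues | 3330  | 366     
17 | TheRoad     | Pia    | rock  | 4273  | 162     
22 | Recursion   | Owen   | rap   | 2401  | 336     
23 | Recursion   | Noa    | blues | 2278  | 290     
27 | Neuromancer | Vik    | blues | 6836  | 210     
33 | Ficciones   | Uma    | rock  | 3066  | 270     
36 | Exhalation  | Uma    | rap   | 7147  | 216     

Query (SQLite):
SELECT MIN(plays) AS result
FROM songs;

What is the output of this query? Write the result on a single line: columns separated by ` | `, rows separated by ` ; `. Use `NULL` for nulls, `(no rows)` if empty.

1298

All plays values: [6356, 7382, 1298, 4427, 7661, 3330, 4273, 2401, 2278, 6836, 3066, 7147].
MIN of non-NULL values = 1298.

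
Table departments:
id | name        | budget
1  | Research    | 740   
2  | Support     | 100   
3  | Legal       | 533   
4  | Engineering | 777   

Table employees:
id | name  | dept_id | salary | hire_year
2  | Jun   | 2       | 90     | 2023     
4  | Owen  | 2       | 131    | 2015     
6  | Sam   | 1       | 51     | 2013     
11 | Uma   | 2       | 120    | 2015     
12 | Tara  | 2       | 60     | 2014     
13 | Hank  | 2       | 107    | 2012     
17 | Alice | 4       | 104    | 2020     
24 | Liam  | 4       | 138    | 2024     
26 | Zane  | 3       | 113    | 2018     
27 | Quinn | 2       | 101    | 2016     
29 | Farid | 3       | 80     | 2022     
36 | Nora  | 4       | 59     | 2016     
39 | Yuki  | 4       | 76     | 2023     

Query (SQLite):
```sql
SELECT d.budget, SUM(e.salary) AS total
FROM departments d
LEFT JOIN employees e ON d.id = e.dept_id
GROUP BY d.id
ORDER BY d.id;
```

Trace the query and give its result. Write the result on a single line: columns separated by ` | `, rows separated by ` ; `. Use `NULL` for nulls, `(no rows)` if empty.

LEFT JOIN keeps every departments row; unmatched ones get NULL for employees columns.
Group by departments.id and compute SUM(e.salary). SUM over an all-NULL group is NULL.
  1: ids {6} → SUM(e.salary)=51
  2: ids {2, 4, 11, 12, 13, 27} → SUM(e.salary)=609
  3: ids {26, 29} → SUM(e.salary)=193
  4: ids {17, 24, 36, 39} → SUM(e.salary)=377

740 | 51 ; 100 | 609 ; 533 | 193 ; 777 | 377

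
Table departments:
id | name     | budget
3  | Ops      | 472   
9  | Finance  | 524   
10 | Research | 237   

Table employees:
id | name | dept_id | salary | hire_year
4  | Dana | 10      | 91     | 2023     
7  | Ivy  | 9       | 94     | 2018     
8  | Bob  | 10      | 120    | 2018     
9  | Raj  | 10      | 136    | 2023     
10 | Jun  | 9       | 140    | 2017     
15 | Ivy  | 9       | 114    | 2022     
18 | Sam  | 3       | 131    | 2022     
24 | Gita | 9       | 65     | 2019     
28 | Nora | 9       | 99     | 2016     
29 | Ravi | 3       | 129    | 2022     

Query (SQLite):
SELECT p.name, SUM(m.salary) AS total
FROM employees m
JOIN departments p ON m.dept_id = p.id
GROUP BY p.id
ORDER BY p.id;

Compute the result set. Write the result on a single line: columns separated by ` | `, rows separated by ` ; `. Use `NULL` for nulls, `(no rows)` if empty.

Join each employees row to its departments via dept_id.
Group joined rows by departments.id; compute SUM(m.salary) per group.
  3: ids {18, 29} → SUM(m.salary)=260
  9: ids {7, 10, 15, 24, 28} → SUM(m.salary)=512
  10: ids {4, 8, 9} → SUM(m.salary)=347

Ops | 260 ; Finance | 512 ; Research | 347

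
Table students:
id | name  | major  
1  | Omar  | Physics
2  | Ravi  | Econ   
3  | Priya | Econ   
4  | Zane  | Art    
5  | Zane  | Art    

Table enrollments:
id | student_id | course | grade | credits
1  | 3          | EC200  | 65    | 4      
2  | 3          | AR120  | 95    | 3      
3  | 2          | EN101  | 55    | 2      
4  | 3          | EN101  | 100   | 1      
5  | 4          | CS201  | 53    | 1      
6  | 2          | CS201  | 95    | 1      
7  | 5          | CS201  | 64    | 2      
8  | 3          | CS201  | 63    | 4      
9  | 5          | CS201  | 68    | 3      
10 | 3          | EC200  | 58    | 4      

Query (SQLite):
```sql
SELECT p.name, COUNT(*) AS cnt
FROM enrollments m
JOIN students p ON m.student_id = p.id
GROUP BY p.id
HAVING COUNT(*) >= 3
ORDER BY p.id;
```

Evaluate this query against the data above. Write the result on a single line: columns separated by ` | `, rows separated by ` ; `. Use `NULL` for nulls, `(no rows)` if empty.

Priya | 5

Join each enrollments row to its students via student_id.
Group joined rows by students.id; compute COUNT(*) per group.
HAVING: keep groups with count ≥ 3.
  2: ids {3, 6} → COUNT(*)=2
  3: ids {1, 2, 4, 8, 10} → COUNT(*)=5
  4: ids {5} → COUNT(*)=1
  5: ids {7, 9} → COUNT(*)=2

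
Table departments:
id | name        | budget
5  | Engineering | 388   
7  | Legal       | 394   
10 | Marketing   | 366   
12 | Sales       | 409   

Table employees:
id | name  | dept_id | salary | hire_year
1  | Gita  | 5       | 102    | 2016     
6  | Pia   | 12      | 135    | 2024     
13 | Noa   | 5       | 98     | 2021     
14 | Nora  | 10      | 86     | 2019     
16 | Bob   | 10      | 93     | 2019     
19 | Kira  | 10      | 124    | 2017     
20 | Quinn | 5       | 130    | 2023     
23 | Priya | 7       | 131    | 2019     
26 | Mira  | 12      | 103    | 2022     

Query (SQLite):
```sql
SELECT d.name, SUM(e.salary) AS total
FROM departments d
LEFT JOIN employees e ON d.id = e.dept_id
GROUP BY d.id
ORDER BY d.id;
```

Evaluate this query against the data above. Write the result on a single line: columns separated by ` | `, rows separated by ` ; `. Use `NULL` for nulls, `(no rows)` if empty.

LEFT JOIN keeps every departments row; unmatched ones get NULL for employees columns.
Group by departments.id and compute SUM(e.salary). SUM over an all-NULL group is NULL.
  5: ids {1, 13, 20} → SUM(e.salary)=330
  7: ids {23} → SUM(e.salary)=131
  10: ids {14, 16, 19} → SUM(e.salary)=303
  12: ids {6, 26} → SUM(e.salary)=238

Engineering | 330 ; Legal | 131 ; Marketing | 303 ; Sales | 238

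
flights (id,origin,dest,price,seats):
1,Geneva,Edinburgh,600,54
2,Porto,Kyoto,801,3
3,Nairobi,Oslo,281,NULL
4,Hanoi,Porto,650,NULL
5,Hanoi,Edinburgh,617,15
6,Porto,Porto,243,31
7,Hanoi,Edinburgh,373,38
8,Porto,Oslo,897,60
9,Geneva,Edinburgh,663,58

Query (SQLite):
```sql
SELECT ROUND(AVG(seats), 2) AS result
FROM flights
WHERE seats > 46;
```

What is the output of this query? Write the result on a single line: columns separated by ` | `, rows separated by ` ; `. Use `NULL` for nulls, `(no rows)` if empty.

Rows where seats > 46 → seats values: [54, 60, 58].
AVG = 172 / 3 (rounded to 2 dp).

57.33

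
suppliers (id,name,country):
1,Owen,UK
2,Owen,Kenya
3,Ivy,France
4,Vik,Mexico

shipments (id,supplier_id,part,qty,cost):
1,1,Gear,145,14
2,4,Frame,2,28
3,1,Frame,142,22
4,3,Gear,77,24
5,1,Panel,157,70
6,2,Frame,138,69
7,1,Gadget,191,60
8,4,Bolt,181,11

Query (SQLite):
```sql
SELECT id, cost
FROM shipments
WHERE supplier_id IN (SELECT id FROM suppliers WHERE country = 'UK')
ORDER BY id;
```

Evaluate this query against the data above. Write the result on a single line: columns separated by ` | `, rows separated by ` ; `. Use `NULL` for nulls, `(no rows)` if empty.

1 | 14 ; 3 | 22 ; 5 | 70 ; 7 | 60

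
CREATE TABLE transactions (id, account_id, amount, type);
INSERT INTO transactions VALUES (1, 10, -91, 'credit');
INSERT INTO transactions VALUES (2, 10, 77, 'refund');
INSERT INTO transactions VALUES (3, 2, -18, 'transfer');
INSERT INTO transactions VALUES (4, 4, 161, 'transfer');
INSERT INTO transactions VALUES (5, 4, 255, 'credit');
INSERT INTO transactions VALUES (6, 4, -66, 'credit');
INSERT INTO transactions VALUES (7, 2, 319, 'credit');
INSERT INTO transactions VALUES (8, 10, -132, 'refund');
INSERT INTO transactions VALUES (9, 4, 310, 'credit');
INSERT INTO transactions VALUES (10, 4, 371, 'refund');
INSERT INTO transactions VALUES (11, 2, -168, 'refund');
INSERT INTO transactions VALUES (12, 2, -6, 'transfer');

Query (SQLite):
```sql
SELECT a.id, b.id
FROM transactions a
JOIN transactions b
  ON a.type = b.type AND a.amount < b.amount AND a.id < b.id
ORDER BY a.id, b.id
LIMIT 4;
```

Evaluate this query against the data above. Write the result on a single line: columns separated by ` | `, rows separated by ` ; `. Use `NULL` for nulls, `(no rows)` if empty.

1 | 5 ; 1 | 6 ; 1 | 7 ; 1 | 9

Pairs (a,b) with same type, a.amount < b.amount, a.id < b.id.
type groups: credit:{1,5,6,7,9} refund:{2,8,10,11} transfer:{3,4,12}
Ordered by (a.id, b.id); first 4.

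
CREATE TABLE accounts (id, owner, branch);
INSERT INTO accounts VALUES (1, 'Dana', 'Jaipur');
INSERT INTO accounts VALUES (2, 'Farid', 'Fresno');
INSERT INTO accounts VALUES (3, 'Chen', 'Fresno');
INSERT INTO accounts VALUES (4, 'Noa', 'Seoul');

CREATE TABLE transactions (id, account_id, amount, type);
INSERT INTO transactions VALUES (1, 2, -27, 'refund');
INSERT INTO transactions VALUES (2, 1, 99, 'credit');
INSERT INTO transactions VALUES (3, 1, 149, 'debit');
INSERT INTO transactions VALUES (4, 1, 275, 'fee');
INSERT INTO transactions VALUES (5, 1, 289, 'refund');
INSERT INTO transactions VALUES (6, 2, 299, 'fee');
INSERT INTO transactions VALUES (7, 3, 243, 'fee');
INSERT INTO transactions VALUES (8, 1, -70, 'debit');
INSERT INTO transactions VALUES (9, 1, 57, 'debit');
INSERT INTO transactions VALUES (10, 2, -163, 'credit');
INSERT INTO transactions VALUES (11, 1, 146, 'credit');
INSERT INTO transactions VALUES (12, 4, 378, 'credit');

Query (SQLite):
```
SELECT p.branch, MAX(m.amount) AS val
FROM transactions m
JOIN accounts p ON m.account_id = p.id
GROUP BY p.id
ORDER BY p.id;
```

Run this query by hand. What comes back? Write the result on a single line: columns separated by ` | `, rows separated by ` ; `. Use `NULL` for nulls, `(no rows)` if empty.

Jaipur | 289 ; Fresno | 299 ; Fresno | 243 ; Seoul | 378

Join each transactions row to its accounts via account_id.
Group joined rows by accounts.id; compute MAX(m.amount) per group.
  1: ids {2, 3, 4, 5, 8, 9, 11} → MAX(m.amount)=289
  2: ids {1, 6, 10} → MAX(m.amount)=299
  3: ids {7} → MAX(m.amount)=243
  4: ids {12} → MAX(m.amount)=378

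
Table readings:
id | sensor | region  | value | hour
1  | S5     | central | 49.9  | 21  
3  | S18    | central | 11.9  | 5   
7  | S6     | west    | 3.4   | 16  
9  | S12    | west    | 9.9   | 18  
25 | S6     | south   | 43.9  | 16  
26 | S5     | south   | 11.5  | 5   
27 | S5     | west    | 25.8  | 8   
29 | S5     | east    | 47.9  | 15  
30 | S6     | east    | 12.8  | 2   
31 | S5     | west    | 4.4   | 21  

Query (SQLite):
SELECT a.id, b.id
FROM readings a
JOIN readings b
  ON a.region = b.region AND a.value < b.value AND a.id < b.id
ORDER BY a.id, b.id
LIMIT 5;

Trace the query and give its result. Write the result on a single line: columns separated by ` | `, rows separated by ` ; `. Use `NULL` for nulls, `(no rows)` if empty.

Pairs (a,b) with same region, a.value < b.value, a.id < b.id.
region groups: central:{1,3} east:{29,30} south:{25,26} west:{7,9,27,31}
Ordered by (a.id, b.id); first 5.

7 | 9 ; 7 | 27 ; 7 | 31 ; 9 | 27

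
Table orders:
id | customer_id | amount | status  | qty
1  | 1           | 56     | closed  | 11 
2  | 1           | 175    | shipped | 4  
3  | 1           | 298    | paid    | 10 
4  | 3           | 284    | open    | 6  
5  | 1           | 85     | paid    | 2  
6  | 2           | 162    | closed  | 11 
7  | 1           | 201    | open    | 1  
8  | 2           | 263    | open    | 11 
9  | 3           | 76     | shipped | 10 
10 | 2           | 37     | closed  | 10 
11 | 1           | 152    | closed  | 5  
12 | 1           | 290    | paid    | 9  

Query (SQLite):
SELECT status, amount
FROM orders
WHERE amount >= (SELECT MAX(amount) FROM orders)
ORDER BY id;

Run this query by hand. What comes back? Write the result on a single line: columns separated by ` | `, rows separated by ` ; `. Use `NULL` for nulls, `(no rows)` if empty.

Scalar subquery: MAX(amount) over all orders rows = 298.
Keep rows where amount >= that value.

paid | 298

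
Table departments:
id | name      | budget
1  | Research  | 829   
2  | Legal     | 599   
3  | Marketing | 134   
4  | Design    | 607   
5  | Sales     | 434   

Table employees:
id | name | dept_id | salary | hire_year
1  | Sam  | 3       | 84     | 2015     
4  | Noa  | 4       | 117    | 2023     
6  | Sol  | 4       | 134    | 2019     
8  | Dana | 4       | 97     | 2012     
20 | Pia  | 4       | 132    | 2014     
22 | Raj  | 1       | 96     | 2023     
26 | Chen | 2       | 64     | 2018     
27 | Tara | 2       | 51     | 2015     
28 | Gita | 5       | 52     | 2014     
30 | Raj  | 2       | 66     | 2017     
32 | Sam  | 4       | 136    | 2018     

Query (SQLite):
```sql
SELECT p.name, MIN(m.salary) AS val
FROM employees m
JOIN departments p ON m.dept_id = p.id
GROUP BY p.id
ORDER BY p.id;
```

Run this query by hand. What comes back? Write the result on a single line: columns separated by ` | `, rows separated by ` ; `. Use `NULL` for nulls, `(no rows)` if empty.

Research | 96 ; Legal | 51 ; Marketing | 84 ; Design | 97 ; Sales | 52

Join each employees row to its departments via dept_id.
Group joined rows by departments.id; compute MIN(m.salary) per group.
  1: ids {22} → MIN(m.salary)=96
  2: ids {26, 27, 30} → MIN(m.salary)=51
  3: ids {1} → MIN(m.salary)=84
  4: ids {4, 6, 8, 20, 32} → MIN(m.salary)=97
  5: ids {28} → MIN(m.salary)=52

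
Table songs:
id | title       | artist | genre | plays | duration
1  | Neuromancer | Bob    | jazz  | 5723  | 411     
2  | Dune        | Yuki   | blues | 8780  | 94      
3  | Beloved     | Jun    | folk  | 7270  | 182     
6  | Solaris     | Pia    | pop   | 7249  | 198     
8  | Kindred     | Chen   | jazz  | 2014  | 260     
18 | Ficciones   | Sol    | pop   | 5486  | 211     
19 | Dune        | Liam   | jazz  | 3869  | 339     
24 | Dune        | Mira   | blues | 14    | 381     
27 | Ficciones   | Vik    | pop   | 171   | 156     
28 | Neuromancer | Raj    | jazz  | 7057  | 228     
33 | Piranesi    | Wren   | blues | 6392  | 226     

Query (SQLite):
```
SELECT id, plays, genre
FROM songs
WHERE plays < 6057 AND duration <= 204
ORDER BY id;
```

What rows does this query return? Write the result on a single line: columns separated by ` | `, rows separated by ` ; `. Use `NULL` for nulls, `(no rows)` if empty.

plays < 6057: ids {1, 8, 18, 19, 24, 27}
duration <= 204: ids {2, 3, 6, 27}
Combine with AND.

27 | 171 | pop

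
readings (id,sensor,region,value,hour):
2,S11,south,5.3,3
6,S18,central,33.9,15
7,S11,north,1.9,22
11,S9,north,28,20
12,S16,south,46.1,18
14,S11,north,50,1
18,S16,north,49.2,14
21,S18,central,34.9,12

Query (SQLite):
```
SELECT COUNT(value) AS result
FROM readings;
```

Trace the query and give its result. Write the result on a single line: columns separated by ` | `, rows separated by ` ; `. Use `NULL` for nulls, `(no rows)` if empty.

8

All value values: [5.3, 33.9, 1.9, 28, 46.1, 50, 49.2, 34.9].
COUNT(value) counts non-NULL values → 8.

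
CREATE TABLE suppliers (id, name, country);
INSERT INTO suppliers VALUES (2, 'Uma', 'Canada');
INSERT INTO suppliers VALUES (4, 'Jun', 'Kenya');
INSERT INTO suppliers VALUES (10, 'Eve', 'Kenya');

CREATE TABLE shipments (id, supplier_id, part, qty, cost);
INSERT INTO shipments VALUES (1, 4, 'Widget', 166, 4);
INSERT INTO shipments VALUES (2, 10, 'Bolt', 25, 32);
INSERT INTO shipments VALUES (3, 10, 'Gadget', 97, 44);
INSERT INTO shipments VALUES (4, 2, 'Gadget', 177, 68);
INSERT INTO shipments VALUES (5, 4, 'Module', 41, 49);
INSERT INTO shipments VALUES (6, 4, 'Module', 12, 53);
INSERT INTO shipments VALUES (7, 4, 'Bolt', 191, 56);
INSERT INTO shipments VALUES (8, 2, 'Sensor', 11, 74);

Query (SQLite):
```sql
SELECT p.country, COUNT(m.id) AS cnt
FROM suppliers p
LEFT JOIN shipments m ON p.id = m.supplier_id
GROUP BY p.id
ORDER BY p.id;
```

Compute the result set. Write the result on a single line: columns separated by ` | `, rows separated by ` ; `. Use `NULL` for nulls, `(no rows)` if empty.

Canada | 2 ; Kenya | 4 ; Kenya | 2

LEFT JOIN keeps every suppliers row; unmatched ones get NULL for shipments columns.
Group by suppliers.id and compute COUNT(m.id). COUNT(col) of an all-NULL group is 0.
  2: ids {4, 8} → COUNT(m.id)=2
  4: ids {1, 5, 6, 7} → COUNT(m.id)=4
  10: ids {2, 3} → COUNT(m.id)=2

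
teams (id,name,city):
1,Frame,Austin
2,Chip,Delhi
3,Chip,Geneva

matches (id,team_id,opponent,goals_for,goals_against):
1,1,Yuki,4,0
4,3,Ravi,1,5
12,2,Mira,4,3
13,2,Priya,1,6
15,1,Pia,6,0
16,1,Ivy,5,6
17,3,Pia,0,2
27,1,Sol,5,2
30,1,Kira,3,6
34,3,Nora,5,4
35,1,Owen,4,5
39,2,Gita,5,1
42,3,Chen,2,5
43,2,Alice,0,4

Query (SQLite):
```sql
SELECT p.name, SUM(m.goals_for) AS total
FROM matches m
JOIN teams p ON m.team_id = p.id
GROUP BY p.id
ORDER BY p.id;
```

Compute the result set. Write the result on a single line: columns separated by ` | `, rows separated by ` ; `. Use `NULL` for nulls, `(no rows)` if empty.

Join each matches row to its teams via team_id.
Group joined rows by teams.id; compute SUM(m.goals_for) per group.
  1: ids {1, 15, 16, 27, 30, 35} → SUM(m.goals_for)=27
  2: ids {12, 13, 39, 43} → SUM(m.goals_for)=10
  3: ids {4, 17, 34, 42} → SUM(m.goals_for)=8

Frame | 27 ; Chip | 10 ; Chip | 8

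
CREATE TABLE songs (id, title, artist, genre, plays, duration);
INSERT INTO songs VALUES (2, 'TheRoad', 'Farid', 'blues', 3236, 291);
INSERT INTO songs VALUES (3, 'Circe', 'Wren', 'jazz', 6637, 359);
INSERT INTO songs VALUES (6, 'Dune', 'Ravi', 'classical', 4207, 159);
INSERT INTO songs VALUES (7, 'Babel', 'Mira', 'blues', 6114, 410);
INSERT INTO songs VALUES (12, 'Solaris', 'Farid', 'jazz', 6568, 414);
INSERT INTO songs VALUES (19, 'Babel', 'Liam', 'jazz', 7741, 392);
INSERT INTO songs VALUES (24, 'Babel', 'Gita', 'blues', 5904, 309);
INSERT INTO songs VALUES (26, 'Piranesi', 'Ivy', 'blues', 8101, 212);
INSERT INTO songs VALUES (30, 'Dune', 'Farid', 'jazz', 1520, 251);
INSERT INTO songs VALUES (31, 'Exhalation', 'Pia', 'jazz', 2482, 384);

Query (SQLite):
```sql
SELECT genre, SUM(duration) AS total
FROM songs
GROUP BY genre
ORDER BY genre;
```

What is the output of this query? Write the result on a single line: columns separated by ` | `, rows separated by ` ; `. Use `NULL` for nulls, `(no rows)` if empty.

Partition songs by genre; compute SUM(duration) within each group.
  blues: ids {2, 7, 24, 26} → SUM(duration)=1222
  classical: ids {6} → SUM(duration)=159
  jazz: ids {3, 12, 19, 30, 31} → SUM(duration)=1800

blues | 1222 ; classical | 159 ; jazz | 1800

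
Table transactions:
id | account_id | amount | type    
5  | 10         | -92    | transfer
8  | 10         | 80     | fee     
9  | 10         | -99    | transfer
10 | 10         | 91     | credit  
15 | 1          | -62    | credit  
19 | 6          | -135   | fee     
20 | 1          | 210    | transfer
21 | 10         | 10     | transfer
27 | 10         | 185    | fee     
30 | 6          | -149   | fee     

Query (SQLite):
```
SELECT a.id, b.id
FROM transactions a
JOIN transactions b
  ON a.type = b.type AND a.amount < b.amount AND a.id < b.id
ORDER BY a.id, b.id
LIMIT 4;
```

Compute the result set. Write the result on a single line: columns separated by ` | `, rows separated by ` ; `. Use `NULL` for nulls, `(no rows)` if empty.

Pairs (a,b) with same type, a.amount < b.amount, a.id < b.id.
type groups: credit:{10,15} fee:{8,19,27,30} transfer:{5,9,20,21}
Ordered by (a.id, b.id); first 4.

5 | 20 ; 5 | 21 ; 8 | 27 ; 9 | 20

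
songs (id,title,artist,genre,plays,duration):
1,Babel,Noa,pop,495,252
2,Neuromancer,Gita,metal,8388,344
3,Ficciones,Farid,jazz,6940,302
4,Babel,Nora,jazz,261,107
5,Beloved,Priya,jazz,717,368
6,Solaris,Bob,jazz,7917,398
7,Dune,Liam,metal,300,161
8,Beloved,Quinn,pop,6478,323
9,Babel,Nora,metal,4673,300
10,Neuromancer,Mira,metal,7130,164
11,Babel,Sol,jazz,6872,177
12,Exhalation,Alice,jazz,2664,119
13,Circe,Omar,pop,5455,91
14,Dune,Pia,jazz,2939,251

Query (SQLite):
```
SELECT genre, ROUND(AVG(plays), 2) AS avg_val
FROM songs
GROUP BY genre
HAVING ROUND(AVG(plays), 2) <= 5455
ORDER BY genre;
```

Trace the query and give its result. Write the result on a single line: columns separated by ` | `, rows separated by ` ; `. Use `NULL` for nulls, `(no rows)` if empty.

jazz | 4044.29 ; metal | 5122.75 ; pop | 4142.67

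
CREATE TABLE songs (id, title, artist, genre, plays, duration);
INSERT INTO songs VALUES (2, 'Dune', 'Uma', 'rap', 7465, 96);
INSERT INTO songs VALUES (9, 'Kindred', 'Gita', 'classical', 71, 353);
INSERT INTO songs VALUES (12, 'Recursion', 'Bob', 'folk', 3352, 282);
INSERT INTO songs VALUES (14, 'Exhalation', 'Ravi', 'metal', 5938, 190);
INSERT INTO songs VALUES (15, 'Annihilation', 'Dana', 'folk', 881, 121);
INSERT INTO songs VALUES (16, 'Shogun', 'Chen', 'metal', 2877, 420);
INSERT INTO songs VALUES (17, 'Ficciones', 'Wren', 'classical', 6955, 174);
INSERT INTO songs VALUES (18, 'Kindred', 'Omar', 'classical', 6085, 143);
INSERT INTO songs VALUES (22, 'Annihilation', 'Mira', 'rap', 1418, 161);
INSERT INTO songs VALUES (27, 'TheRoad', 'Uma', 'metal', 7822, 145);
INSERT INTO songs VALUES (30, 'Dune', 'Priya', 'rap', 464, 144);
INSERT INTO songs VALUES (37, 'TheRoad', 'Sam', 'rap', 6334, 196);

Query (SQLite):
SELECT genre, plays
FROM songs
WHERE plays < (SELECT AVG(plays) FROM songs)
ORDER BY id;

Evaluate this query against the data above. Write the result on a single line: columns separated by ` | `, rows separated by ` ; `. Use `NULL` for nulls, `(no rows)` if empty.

Scalar subquery: AVG(plays) over all songs rows = 4138.5.
Keep rows where plays < that value.

classical | 71 ; folk | 3352 ; folk | 881 ; metal | 2877 ; rap | 1418 ; rap | 464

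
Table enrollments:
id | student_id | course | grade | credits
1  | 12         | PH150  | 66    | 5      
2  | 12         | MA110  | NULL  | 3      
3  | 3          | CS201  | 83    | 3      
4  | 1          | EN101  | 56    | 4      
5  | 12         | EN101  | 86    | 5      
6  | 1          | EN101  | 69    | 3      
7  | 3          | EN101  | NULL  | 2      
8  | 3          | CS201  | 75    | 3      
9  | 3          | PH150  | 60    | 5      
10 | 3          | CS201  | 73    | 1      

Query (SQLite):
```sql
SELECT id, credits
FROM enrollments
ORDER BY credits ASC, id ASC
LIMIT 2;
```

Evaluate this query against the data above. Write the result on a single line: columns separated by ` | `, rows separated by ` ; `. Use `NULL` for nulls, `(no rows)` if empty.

10 | 1 ; 7 | 2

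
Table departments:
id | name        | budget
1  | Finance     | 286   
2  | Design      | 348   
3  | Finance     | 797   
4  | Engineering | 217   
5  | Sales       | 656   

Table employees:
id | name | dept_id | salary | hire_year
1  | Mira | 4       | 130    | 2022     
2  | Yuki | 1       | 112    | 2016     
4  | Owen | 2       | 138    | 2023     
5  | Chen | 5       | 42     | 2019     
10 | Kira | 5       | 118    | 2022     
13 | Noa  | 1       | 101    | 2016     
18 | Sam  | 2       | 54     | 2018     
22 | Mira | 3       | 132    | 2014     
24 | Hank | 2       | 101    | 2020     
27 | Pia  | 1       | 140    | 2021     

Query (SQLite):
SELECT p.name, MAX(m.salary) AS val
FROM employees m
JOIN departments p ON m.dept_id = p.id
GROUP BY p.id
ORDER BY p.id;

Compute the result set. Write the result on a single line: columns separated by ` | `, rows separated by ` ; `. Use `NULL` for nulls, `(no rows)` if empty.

Join each employees row to its departments via dept_id.
Group joined rows by departments.id; compute MAX(m.salary) per group.
  1: ids {2, 13, 27} → MAX(m.salary)=140
  2: ids {4, 18, 24} → MAX(m.salary)=138
  3: ids {22} → MAX(m.salary)=132
  4: ids {1} → MAX(m.salary)=130
  5: ids {5, 10} → MAX(m.salary)=118

Finance | 140 ; Design | 138 ; Finance | 132 ; Engineering | 130 ; Sales | 118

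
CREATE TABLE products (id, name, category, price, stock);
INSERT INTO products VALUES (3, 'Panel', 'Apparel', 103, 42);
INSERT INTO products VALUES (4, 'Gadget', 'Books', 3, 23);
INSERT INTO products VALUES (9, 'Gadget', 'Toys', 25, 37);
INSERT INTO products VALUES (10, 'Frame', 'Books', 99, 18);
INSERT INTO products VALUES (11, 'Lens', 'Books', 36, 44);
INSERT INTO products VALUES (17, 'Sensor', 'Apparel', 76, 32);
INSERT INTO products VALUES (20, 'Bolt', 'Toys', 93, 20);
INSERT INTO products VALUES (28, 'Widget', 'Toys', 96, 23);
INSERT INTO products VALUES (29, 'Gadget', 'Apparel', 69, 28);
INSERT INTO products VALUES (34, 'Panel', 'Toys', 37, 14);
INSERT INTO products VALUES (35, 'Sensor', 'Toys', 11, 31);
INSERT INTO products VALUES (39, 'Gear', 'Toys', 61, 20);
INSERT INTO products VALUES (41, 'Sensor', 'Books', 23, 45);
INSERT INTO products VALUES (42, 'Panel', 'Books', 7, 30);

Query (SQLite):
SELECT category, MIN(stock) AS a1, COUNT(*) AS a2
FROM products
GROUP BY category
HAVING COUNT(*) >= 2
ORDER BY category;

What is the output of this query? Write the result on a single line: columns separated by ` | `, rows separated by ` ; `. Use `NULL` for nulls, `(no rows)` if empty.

Apparel | 28 | 3 ; Books | 18 | 5 ; Toys | 14 | 6

Group products by category.
Per group compute: MIN(stock), COUNT(*).
HAVING: drop groups with fewer than 2 rows.
  Apparel: ids {3, 17, 29} → MIN(stock)=28, COUNT(*)=3
  Books: ids {4, 10, 11, 41, 42} → MIN(stock)=18, COUNT(*)=5
  Toys: ids {9, 20, 28, 34, 35, 39} → MIN(stock)=14, COUNT(*)=6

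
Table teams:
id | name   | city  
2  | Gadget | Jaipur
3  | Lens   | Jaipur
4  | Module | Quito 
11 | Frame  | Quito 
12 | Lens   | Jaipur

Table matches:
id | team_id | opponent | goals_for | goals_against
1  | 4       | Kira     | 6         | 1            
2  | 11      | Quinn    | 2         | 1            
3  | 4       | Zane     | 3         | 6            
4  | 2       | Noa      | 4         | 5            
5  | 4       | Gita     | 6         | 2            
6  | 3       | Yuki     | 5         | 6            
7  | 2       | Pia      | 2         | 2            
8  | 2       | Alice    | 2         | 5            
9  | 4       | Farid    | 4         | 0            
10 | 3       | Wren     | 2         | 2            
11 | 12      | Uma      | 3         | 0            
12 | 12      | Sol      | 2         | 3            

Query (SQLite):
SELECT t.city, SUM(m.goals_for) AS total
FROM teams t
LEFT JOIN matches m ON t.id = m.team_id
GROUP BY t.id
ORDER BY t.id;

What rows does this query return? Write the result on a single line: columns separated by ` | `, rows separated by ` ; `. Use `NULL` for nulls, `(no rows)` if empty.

Jaipur | 8 ; Jaipur | 7 ; Quito | 19 ; Quito | 2 ; Jaipur | 5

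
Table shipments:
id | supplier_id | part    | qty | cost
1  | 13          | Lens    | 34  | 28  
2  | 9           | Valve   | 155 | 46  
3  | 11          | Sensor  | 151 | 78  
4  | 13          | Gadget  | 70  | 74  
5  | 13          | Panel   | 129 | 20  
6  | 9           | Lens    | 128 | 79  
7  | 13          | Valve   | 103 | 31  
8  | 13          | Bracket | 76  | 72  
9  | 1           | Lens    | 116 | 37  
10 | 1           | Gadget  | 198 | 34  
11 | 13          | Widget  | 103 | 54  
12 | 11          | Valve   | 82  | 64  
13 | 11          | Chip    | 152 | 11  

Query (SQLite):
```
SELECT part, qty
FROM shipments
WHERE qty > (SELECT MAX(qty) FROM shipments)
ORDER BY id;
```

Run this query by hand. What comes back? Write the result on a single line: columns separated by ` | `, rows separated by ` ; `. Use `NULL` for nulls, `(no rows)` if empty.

Scalar subquery: MAX(qty) over all shipments rows = 198.
Keep rows where qty > that value.

(no rows)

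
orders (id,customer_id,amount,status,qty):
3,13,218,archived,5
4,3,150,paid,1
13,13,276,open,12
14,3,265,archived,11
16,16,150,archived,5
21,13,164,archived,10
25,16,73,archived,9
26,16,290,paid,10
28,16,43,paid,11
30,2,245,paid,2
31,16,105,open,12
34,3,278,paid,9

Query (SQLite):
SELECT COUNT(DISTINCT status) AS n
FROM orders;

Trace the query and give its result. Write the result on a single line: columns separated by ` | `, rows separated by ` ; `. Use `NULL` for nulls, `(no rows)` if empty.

3

Count distinct non-NULL status values.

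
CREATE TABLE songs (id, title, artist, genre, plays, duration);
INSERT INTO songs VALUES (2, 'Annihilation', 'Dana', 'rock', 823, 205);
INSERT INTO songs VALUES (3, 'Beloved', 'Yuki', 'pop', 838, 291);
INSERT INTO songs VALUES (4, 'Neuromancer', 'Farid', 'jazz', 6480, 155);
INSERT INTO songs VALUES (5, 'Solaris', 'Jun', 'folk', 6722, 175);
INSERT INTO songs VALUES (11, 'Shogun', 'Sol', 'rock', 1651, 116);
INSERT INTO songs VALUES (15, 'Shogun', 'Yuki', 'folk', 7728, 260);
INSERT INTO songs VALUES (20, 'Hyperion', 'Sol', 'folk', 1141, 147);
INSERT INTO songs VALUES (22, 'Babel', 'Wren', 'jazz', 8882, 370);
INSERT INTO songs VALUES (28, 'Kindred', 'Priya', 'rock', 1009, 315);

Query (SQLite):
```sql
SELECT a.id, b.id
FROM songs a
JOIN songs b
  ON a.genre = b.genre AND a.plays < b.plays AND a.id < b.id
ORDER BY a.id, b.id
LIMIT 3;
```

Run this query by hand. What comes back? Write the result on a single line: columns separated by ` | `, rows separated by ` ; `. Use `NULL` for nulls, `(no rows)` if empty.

2 | 11 ; 2 | 28 ; 4 | 22

Pairs (a,b) with same genre, a.plays < b.plays, a.id < b.id.
genre groups: folk:{5,15,20} jazz:{4,22} pop:{3} rock:{2,11,28}
Ordered by (a.id, b.id); first 3.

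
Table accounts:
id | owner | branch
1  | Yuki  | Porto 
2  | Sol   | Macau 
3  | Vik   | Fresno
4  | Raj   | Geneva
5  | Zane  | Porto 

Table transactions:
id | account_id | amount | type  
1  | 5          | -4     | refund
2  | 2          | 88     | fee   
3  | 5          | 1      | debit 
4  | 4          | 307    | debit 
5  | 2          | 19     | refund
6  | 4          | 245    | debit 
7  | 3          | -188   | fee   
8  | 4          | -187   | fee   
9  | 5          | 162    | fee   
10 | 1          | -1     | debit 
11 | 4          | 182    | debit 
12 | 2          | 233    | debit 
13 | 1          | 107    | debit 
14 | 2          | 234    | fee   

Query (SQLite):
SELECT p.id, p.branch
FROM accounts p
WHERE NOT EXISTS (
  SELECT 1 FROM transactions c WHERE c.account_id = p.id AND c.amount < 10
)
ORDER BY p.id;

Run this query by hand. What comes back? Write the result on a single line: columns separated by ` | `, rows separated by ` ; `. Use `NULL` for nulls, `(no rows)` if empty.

2 | Macau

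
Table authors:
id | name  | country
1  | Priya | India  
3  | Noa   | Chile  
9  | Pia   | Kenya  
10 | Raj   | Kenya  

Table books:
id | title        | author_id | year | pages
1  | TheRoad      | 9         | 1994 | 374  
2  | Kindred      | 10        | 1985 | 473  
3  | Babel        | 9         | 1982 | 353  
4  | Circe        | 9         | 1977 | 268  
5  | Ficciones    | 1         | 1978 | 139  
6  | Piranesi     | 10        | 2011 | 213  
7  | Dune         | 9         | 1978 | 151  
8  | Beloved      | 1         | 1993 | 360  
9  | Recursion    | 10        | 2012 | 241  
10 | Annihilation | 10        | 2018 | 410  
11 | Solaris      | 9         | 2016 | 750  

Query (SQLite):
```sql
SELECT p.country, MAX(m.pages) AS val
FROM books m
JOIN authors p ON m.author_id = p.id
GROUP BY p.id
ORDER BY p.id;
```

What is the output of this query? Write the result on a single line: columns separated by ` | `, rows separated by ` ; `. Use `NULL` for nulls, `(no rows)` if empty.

Join each books row to its authors via author_id.
Group joined rows by authors.id; compute MAX(m.pages) per group.
  1: ids {5, 8} → MAX(m.pages)=360
  9: ids {1, 3, 4, 7, 11} → MAX(m.pages)=750
  10: ids {2, 6, 9, 10} → MAX(m.pages)=473

India | 360 ; Kenya | 750 ; Kenya | 473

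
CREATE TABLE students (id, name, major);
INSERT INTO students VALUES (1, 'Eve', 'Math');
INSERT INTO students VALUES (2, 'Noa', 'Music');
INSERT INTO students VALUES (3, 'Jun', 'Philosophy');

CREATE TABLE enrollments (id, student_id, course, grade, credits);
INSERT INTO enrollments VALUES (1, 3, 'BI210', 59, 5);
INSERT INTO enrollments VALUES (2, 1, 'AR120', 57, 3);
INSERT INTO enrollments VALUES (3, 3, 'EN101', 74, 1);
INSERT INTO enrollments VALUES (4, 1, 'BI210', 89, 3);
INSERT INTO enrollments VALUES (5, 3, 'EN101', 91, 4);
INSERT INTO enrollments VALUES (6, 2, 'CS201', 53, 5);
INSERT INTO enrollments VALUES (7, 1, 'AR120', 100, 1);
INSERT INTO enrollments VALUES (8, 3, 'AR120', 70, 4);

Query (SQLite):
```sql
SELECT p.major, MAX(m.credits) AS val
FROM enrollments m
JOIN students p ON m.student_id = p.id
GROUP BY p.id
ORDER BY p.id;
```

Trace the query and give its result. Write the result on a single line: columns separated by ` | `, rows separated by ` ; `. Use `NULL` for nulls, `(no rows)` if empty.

Math | 3 ; Music | 5 ; Philosophy | 5

Join each enrollments row to its students via student_id.
Group joined rows by students.id; compute MAX(m.credits) per group.
  1: ids {2, 4, 7} → MAX(m.credits)=3
  2: ids {6} → MAX(m.credits)=5
  3: ids {1, 3, 5, 8} → MAX(m.credits)=5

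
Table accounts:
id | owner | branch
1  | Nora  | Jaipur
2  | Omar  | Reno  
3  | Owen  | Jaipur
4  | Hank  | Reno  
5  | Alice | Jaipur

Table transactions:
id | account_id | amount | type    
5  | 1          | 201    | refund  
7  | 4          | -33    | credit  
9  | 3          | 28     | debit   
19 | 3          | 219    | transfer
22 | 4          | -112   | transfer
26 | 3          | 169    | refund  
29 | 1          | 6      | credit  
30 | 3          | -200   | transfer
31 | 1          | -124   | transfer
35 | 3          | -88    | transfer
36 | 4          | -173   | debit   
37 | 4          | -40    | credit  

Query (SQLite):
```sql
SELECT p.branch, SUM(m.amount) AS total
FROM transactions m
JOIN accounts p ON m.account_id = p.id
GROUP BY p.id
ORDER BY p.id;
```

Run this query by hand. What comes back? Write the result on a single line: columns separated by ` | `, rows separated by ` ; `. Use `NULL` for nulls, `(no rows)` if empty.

Jaipur | 83 ; Jaipur | 128 ; Reno | -358

Join each transactions row to its accounts via account_id.
Group joined rows by accounts.id; compute SUM(m.amount) per group.
  1: ids {5, 29, 31} → SUM(m.amount)=83
  3: ids {9, 19, 26, 30, 35} → SUM(m.amount)=128
  4: ids {7, 22, 36, 37} → SUM(m.amount)=-358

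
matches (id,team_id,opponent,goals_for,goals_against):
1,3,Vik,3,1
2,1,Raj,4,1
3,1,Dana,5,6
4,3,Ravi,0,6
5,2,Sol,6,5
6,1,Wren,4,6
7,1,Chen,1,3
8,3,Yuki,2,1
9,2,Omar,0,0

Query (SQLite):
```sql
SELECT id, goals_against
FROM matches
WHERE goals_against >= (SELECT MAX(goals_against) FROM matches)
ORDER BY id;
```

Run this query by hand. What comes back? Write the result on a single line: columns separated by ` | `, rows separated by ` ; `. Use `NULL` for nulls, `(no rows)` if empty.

Scalar subquery: MAX(goals_against) over all matches rows = 6.
Keep rows where goals_against >= that value.

3 | 6 ; 4 | 6 ; 6 | 6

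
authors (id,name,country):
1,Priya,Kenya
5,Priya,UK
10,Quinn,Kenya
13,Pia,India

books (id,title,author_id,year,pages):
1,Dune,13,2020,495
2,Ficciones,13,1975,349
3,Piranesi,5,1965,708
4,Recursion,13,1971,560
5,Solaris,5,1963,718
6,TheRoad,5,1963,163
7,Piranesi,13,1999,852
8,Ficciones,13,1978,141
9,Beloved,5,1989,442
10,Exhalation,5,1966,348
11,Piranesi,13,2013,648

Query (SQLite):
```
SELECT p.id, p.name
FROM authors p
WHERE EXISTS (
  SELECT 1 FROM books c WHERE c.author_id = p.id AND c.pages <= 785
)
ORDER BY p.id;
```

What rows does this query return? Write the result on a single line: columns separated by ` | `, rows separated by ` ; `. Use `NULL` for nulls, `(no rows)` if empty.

For each authors row, check whether any books with matching author_id has pages <= 785.
Keep rows where that is true.

5 | Priya ; 13 | Pia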